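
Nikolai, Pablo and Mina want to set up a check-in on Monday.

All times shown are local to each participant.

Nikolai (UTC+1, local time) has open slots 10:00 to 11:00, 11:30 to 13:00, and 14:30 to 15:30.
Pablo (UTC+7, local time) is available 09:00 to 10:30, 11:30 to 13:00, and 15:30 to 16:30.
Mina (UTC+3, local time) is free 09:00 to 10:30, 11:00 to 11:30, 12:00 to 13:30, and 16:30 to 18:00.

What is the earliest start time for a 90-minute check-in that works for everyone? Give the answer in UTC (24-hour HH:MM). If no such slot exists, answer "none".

Nikolai → UTC: 09:00–10:00, 10:30–12:00, 13:30–14:30.
Pablo → UTC: 02:00–03:30, 04:30–06:00, 08:30–09:30.
Mina → UTC: 06:00–07:30, 08:00–08:30, 09:00–10:30, 13:30–15:00.
Nikolai ∩ Pablo: 09:00–09:30.
Nikolai ∩ Pablo ∩ Mina: 09:00–09:30.
Windows ≥ 90 min: (none).

none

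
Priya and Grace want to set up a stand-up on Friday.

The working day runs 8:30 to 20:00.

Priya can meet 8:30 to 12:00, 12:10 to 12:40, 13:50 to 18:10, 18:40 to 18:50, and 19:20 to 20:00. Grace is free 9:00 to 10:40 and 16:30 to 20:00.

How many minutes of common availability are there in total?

250 minutes

Priya ∩ Grace: 09:00–10:40, 16:30–18:10, 18:40–18:50, 19:20–20:00.
Total common minutes: 100 + 100 + 10 + 40 = 250.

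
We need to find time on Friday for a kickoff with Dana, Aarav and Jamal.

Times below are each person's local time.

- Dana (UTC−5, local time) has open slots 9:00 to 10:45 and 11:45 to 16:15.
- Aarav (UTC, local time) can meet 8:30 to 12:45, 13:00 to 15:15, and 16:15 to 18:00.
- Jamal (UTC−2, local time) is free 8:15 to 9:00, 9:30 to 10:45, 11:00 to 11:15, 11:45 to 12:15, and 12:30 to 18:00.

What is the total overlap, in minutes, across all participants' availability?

Dana → UTC: 14:00–15:45, 16:45–21:15.
Aarav → UTC: 08:30–12:45, 13:00–15:15, 16:15–18:00.
Jamal → UTC: 10:15–11:00, 11:30–12:45, 13:00–13:15, 13:45–14:15, 14:30–20:00.
Dana ∩ Aarav: 14:00–15:15, 16:45–18:00.
Dana ∩ Aarav ∩ Jamal: 14:00–14:15, 14:30–15:15, 16:45–18:00.
Total common minutes: 15 + 45 + 75 = 135.

135 minutes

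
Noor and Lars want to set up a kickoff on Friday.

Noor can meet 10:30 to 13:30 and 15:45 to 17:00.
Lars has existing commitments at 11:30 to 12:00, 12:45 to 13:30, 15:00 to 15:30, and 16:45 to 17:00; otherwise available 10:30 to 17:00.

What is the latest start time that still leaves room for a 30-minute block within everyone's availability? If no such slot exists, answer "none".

16:15

Lars free within 10:30–17:00: 10:30–11:30, 12:00–12:45, 13:30–15:00, 15:30–16:45.
Noor ∩ Lars: 10:30–11:30, 12:00–12:45, 15:45–16:45.
Windows ≥ 30 min: 10:30–11:30, 12:00–12:45, 15:45–16:45.
Latest start in the last window 15:45–16:45 is 16:45 − 30 min = 16:15.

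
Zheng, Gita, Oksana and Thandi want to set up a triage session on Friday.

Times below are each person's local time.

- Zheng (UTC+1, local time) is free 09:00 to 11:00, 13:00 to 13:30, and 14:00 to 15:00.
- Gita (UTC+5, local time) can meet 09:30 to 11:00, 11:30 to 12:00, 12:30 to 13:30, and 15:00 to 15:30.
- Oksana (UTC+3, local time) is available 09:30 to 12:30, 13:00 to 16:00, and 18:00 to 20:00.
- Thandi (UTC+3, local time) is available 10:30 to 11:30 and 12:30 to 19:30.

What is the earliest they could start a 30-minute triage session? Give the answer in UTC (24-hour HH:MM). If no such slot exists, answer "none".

08:00

Zheng → UTC: 08:00–10:00, 12:00–12:30, 13:00–14:00.
Gita → UTC: 04:30–06:00, 06:30–07:00, 07:30–08:30, 10:00–10:30.
Oksana → UTC: 06:30–09:30, 10:00–13:00, 15:00–17:00.
Thandi → UTC: 07:30–08:30, 09:30–16:30.
Zheng ∩ Gita: 08:00–08:30.
Zheng ∩ Gita ∩ Oksana: 08:00–08:30.
Zheng ∩ Gita ∩ Oksana ∩ Thandi: 08:00–08:30.
Windows ≥ 30 min: 08:00–08:30.
Earliest such window starts at 08:00.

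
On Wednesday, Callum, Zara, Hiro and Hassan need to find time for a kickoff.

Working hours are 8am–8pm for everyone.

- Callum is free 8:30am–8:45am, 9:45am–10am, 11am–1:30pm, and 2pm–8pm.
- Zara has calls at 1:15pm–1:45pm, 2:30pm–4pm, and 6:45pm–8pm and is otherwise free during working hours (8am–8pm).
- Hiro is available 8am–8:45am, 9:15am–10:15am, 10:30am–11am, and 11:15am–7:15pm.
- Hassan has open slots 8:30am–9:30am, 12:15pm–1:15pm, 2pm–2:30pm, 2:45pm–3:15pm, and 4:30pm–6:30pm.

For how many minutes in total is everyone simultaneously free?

225 minutes

Zara free within 08:00–20:00: 08:00–13:15, 13:45–14:30, 16:00–18:45.
Callum ∩ Zara: 08:30–08:45, 09:45–10:00, 11:00–13:15, 14:00–14:30, 16:00–18:45.
Callum ∩ Zara ∩ Hiro: 08:30–08:45, 09:45–10:00, 11:15–13:15, 14:00–14:30, 16:00–18:45.
Callum ∩ Zara ∩ Hiro ∩ Hassan: 08:30–08:45, 12:15–13:15, 14:00–14:30, 16:30–18:30.
Total common minutes: 15 + 60 + 30 + 120 = 225.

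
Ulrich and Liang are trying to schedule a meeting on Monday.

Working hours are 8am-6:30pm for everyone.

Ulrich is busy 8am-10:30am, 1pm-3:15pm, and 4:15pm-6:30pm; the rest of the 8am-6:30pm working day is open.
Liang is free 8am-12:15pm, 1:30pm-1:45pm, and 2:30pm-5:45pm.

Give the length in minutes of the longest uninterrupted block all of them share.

Ulrich free within 08:00–18:30: 10:30–13:00, 15:15–16:15.
Ulrich ∩ Liang: 10:30–12:15, 15:15–16:15.
Common window lengths: 105, 60 min; longest is 105.

105 minutes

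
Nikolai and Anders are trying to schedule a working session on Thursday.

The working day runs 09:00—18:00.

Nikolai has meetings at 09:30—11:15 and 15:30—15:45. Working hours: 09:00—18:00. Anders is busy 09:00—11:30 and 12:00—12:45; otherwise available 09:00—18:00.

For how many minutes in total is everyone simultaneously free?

Nikolai free within 09:00–18:00: 09:00–09:30, 11:15–15:30, 15:45–18:00.
Anders free within 09:00–18:00: 11:30–12:00, 12:45–18:00.
Nikolai ∩ Anders: 11:30–12:00, 12:45–15:30, 15:45–18:00.
Total common minutes: 30 + 165 + 135 = 330.

330 minutes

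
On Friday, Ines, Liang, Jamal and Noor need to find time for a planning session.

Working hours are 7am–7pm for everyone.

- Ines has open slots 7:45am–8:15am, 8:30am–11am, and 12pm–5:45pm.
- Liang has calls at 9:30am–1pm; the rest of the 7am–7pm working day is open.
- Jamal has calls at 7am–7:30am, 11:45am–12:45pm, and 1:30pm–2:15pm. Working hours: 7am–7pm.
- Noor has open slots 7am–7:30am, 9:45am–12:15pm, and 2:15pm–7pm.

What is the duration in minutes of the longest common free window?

Liang free within 07:00–19:00: 07:00–09:30, 13:00–19:00.
Jamal free within 07:00–19:00: 07:30–11:45, 12:45–13:30, 14:15–19:00.
Ines ∩ Liang: 07:45–08:15, 08:30–09:30, 13:00–17:45.
Ines ∩ Liang ∩ Jamal: 07:45–08:15, 08:30–09:30, 13:00–13:30, 14:15–17:45.
Ines ∩ Liang ∩ Jamal ∩ Noor: 14:15–17:45.
Single common window of 210 minutes.

210 minutes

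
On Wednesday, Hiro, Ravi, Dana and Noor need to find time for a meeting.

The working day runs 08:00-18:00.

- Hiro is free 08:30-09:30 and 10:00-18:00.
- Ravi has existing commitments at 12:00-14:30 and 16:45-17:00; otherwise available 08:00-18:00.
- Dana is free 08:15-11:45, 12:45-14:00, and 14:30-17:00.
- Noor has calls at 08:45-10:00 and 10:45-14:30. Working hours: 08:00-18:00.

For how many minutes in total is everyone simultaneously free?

195 minutes

Ravi free within 08:00–18:00: 08:00–12:00, 14:30–16:45, 17:00–18:00.
Noor free within 08:00–18:00: 08:00–08:45, 10:00–10:45, 14:30–18:00.
Hiro ∩ Ravi: 08:30–09:30, 10:00–12:00, 14:30–16:45, 17:00–18:00.
Hiro ∩ Ravi ∩ Dana: 08:30–09:30, 10:00–11:45, 14:30–16:45.
Hiro ∩ Ravi ∩ Dana ∩ Noor: 08:30–08:45, 10:00–10:45, 14:30–16:45.
Total common minutes: 15 + 45 + 135 = 195.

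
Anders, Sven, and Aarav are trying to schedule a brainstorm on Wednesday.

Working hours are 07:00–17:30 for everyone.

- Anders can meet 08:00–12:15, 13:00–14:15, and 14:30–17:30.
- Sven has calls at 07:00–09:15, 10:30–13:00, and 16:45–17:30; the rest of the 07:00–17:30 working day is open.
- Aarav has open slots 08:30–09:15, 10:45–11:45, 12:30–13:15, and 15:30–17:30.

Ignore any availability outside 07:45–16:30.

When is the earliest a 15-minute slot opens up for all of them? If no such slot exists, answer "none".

13:00

Sven free within 07:00–17:30: 09:15–10:30, 13:00–16:45.
Anders ∩ Sven: 09:15–10:30, 13:00–14:15, 14:30–16:45.
Anders ∩ Sven ∩ Aarav: 13:00–13:15, 15:30–16:45.
Restricted to 07:45–16:30: 13:00–13:15, 15:30–16:30.
Windows ≥ 15 min: 13:00–13:15, 15:30–16:30.
Earliest such window starts at 13:00.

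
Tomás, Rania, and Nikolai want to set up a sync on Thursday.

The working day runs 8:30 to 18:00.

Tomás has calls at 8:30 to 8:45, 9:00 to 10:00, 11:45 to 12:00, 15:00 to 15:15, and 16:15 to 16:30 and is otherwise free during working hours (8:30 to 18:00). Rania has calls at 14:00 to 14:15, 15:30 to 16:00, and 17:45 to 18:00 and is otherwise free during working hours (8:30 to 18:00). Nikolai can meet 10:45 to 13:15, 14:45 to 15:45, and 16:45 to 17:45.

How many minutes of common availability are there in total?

Tomás free within 08:30–18:00: 08:45–09:00, 10:00–11:45, 12:00–15:00, 15:15–16:15, 16:30–18:00.
Rania free within 08:30–18:00: 08:30–14:00, 14:15–15:30, 16:00–17:45.
Tomás ∩ Rania: 08:45–09:00, 10:00–11:45, 12:00–14:00, 14:15–15:00, 15:15–15:30, 16:00–16:15, 16:30–17:45.
Tomás ∩ Rania ∩ Nikolai: 10:45–11:45, 12:00–13:15, 14:45–15:00, 15:15–15:30, 16:45–17:45.
Total common minutes: 60 + 75 + 15 + 15 + 60 = 225.

225 minutes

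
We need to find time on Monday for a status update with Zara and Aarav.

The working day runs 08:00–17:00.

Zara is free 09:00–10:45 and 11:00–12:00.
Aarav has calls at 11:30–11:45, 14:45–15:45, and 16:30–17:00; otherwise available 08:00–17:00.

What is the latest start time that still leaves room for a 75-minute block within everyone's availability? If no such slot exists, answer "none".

09:30

Aarav free within 08:00–17:00: 08:00–11:30, 11:45–14:45, 15:45–16:30.
Zara ∩ Aarav: 09:00–10:45, 11:00–11:30, 11:45–12:00.
Windows ≥ 75 min: 09:00–10:45.
Latest start in the last window 09:00–10:45 is 10:45 − 75 min = 09:30.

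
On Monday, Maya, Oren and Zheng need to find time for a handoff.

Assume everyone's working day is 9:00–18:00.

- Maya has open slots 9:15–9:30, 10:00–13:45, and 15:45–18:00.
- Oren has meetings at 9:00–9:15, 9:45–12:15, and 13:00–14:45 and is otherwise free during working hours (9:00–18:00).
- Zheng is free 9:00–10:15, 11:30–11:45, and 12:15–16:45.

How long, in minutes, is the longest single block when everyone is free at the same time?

Oren free within 09:00–18:00: 09:15–09:45, 12:15–13:00, 14:45–18:00.
Maya ∩ Oren: 09:15–09:30, 12:15–13:00, 15:45–18:00.
Maya ∩ Oren ∩ Zheng: 09:15–09:30, 12:15–13:00, 15:45–16:45.
Common window lengths: 15, 45, 60 min; longest is 60.

60 minutes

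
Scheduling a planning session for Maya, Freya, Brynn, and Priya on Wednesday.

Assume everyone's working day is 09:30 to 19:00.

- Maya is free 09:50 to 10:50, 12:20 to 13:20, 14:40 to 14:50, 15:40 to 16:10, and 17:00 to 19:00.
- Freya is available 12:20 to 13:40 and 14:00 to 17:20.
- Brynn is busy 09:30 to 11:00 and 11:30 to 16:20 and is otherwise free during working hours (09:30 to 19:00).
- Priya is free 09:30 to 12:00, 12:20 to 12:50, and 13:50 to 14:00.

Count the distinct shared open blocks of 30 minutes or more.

Brynn free within 09:30–19:00: 11:00–11:30, 16:20–19:00.
Maya ∩ Freya: 12:20–13:20, 14:40–14:50, 15:40–16:10, 17:00–17:20.
Maya ∩ Freya ∩ Brynn: 17:00–17:20.
Maya ∩ Freya ∩ Brynn ∩ Priya: (none).
Windows ≥ 30 min: (none).
That's 0 windows.

0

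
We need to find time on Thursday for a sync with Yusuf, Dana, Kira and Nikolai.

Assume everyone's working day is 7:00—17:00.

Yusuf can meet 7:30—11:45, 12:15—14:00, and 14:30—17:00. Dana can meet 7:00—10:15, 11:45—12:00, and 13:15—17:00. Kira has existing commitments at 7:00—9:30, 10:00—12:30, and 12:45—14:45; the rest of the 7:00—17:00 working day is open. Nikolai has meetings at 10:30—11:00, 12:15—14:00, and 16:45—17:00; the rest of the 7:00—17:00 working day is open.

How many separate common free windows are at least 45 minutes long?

1

Kira free within 07:00–17:00: 09:30–10:00, 12:30–12:45, 14:45–17:00.
Nikolai free within 07:00–17:00: 07:00–10:30, 11:00–12:15, 14:00–16:45.
Yusuf ∩ Dana: 07:30–10:15, 13:15–14:00, 14:30–17:00.
Yusuf ∩ Dana ∩ Kira: 09:30–10:00, 14:45–17:00.
Yusuf ∩ Dana ∩ Kira ∩ Nikolai: 09:30–10:00, 14:45–16:45.
Windows ≥ 45 min: 14:45–16:45.
That's 1 window.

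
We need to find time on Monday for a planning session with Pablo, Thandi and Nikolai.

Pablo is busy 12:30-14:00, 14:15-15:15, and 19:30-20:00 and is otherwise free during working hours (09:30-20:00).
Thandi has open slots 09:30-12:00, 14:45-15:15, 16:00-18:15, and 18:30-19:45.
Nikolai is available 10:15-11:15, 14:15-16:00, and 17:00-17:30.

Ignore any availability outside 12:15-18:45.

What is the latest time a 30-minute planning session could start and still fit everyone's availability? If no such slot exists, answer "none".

Pablo free within 09:30–20:00: 09:30–12:30, 14:00–14:15, 15:15–19:30.
Pablo ∩ Thandi: 09:30–12:00, 16:00–18:15, 18:30–19:30.
Pablo ∩ Thandi ∩ Nikolai: 10:15–11:15, 17:00–17:30.
Restricted to 12:15–18:45: 17:00–17:30.
Windows ≥ 30 min: 17:00–17:30.
Latest start in the last window 17:00–17:30 is 17:30 − 30 min = 17:00.

17:00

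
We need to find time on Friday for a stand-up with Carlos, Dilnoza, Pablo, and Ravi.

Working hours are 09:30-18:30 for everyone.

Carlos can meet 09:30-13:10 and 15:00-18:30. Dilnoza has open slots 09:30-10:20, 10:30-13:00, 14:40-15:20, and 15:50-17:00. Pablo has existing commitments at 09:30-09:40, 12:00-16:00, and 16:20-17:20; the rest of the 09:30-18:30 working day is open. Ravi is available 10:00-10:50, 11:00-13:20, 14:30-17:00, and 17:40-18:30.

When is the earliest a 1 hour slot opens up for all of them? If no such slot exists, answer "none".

Pablo free within 09:30–18:30: 09:40–12:00, 16:00–16:20, 17:20–18:30.
Carlos ∩ Dilnoza: 09:30–10:20, 10:30–13:00, 15:00–15:20, 15:50–17:00.
Carlos ∩ Dilnoza ∩ Pablo: 09:40–10:20, 10:30–12:00, 16:00–16:20.
Carlos ∩ Dilnoza ∩ Pablo ∩ Ravi: 10:00–10:20, 10:30–10:50, 11:00–12:00, 16:00–16:20.
Windows ≥ 60 min: 11:00–12:00.
Earliest such window starts at 11:00.

11:00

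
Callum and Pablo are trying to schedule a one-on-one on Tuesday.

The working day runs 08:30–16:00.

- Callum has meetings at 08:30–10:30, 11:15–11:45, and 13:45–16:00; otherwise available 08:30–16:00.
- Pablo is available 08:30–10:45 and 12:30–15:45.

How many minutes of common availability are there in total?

Callum free within 08:30–16:00: 10:30–11:15, 11:45–13:45.
Callum ∩ Pablo: 10:30–10:45, 12:30–13:45.
Total common minutes: 15 + 75 = 90.

90 minutes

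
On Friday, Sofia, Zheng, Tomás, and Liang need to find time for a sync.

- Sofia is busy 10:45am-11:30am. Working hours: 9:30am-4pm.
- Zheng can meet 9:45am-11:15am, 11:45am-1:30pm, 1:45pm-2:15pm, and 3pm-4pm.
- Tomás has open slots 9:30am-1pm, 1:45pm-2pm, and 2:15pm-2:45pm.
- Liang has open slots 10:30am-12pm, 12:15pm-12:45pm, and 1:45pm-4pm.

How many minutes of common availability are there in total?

Sofia free within 09:30–16:00: 09:30–10:45, 11:30–16:00.
Sofia ∩ Zheng: 09:45–10:45, 11:45–13:30, 13:45–14:15, 15:00–16:00.
Sofia ∩ Zheng ∩ Tomás: 09:45–10:45, 11:45–13:00, 13:45–14:00.
Sofia ∩ Zheng ∩ Tomás ∩ Liang: 10:30–10:45, 11:45–12:00, 12:15–12:45, 13:45–14:00.
Total common minutes: 15 + 15 + 30 + 15 = 75.

75 minutes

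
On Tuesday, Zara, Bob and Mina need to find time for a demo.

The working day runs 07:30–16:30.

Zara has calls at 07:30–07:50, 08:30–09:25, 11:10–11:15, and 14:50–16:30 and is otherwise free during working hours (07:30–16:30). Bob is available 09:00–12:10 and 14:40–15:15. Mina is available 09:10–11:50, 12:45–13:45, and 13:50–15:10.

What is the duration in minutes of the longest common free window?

105 minutes

Zara free within 07:30–16:30: 07:50–08:30, 09:25–11:10, 11:15–14:50.
Zara ∩ Bob: 09:25–11:10, 11:15–12:10, 14:40–14:50.
Zara ∩ Bob ∩ Mina: 09:25–11:10, 11:15–11:50, 14:40–14:50.
Common window lengths: 105, 35, 10 min; longest is 105.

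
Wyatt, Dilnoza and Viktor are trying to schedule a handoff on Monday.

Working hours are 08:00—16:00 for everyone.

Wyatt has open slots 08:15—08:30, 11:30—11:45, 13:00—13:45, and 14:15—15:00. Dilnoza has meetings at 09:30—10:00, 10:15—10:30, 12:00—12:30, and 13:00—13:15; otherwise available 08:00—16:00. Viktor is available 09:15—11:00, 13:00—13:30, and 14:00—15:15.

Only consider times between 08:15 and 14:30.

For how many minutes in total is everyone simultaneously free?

Dilnoza free within 08:00–16:00: 08:00–09:30, 10:00–10:15, 10:30–12:00, 12:30–13:00, 13:15–16:00.
Wyatt ∩ Dilnoza: 08:15–08:30, 11:30–11:45, 13:15–13:45, 14:15–15:00.
Wyatt ∩ Dilnoza ∩ Viktor: 13:15–13:30, 14:15–15:00.
Restricted to 08:15–14:30: 13:15–13:30, 14:15–14:30.
Total common minutes: 15 + 15 = 30.

30 minutes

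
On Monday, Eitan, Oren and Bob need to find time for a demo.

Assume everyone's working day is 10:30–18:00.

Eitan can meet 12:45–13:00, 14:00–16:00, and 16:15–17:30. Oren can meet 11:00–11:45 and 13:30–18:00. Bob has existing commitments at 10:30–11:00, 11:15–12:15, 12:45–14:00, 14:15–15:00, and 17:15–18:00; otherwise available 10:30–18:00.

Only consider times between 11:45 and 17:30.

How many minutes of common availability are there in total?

Bob free within 10:30–18:00: 11:00–11:15, 12:15–12:45, 14:00–14:15, 15:00–17:15.
Eitan ∩ Oren: 14:00–16:00, 16:15–17:30.
Eitan ∩ Oren ∩ Bob: 14:00–14:15, 15:00–16:00, 16:15–17:15.
Restricted to 11:45–17:30: 14:00–14:15, 15:00–16:00, 16:15–17:15.
Total common minutes: 15 + 60 + 60 = 135.

135 minutes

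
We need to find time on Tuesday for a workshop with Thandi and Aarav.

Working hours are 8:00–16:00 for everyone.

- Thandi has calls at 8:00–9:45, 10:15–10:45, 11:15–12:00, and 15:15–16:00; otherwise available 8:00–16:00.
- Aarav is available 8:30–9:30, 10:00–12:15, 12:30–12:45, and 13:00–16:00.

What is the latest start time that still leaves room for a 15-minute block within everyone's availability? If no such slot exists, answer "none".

15:00

Thandi free within 08:00–16:00: 09:45–10:15, 10:45–11:15, 12:00–15:15.
Thandi ∩ Aarav: 10:00–10:15, 10:45–11:15, 12:00–12:15, 12:30–12:45, 13:00–15:15.
Windows ≥ 15 min: 10:00–10:15, 10:45–11:15, 12:00–12:15, 12:30–12:45, 13:00–15:15.
Latest start in the last window 13:00–15:15 is 15:15 − 15 min = 15:00.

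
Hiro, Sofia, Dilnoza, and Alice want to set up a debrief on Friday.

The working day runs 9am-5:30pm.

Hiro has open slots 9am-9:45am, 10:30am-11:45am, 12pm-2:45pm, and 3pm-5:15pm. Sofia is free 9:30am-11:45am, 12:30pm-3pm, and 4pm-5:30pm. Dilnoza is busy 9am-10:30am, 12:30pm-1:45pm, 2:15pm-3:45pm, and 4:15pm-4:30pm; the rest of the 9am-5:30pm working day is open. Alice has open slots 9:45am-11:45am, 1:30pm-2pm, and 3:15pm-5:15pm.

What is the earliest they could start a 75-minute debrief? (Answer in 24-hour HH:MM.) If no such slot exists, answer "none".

Dilnoza free within 09:00–17:30: 10:30–12:30, 13:45–14:15, 15:45–16:15, 16:30–17:30.
Hiro ∩ Sofia: 09:30–09:45, 10:30–11:45, 12:30–14:45, 16:00–17:15.
Hiro ∩ Sofia ∩ Dilnoza: 10:30–11:45, 13:45–14:15, 16:00–16:15, 16:30–17:15.
Hiro ∩ Sofia ∩ Dilnoza ∩ Alice: 10:30–11:45, 13:45–14:00, 16:00–16:15, 16:30–17:15.
Windows ≥ 75 min: 10:30–11:45.
Earliest such window starts at 10:30.

10:30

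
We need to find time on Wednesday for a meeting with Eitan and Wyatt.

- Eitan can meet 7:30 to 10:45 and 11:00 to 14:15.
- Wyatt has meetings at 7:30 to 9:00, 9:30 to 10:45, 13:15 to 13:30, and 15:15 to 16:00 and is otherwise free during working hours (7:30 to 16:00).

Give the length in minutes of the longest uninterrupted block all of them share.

Wyatt free within 07:30–16:00: 09:00–09:30, 10:45–13:15, 13:30–15:15.
Eitan ∩ Wyatt: 09:00–09:30, 11:00–13:15, 13:30–14:15.
Common window lengths: 30, 135, 45 min; longest is 135.

135 minutes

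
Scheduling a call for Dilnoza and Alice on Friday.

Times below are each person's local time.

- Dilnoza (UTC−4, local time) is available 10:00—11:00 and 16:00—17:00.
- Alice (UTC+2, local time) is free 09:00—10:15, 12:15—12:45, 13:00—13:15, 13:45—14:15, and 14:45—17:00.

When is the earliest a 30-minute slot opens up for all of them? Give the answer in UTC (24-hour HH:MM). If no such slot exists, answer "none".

Dilnoza → UTC: 14:00–15:00, 20:00–21:00.
Alice → UTC: 07:00–08:15, 10:15–10:45, 11:00–11:15, 11:45–12:15, 12:45–15:00.
Dilnoza ∩ Alice: 14:00–15:00.
Windows ≥ 30 min: 14:00–15:00.
Earliest such window starts at 14:00.

14:00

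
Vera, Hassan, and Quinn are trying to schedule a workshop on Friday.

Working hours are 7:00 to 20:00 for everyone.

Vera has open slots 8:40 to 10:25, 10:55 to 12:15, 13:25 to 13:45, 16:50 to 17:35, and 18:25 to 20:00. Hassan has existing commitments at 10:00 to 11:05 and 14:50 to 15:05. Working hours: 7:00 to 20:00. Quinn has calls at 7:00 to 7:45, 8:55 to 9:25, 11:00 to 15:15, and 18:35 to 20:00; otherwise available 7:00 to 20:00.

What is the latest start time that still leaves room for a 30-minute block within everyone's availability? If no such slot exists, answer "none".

17:05

Hassan free within 07:00–20:00: 07:00–10:00, 11:05–14:50, 15:05–20:00.
Quinn free within 07:00–20:00: 07:45–08:55, 09:25–11:00, 15:15–18:35.
Vera ∩ Hassan: 08:40–10:00, 11:05–12:15, 13:25–13:45, 16:50–17:35, 18:25–20:00.
Vera ∩ Hassan ∩ Quinn: 08:40–08:55, 09:25–10:00, 16:50–17:35, 18:25–18:35.
Windows ≥ 30 min: 09:25–10:00, 16:50–17:35.
Latest start in the last window 16:50–17:35 is 17:35 − 30 min = 17:05.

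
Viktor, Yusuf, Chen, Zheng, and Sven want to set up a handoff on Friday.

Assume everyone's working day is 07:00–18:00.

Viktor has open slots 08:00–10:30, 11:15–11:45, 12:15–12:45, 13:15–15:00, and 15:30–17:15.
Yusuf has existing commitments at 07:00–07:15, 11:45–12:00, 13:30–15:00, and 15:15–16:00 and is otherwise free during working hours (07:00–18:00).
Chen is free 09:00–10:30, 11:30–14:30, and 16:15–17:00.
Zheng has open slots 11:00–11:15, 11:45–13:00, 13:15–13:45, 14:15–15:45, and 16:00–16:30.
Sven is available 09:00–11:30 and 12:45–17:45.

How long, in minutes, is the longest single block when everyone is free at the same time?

15 minutes

Yusuf free within 07:00–18:00: 07:15–11:45, 12:00–13:30, 15:00–15:15, 16:00–18:00.
Viktor ∩ Yusuf: 08:00–10:30, 11:15–11:45, 12:15–12:45, 13:15–13:30, 16:00–17:15.
Viktor ∩ Yusuf ∩ Chen: 09:00–10:30, 11:30–11:45, 12:15–12:45, 13:15–13:30, 16:15–17:00.
Viktor ∩ Yusuf ∩ Chen ∩ Zheng: 12:15–12:45, 13:15–13:30, 16:15–16:30.
Viktor ∩ Yusuf ∩ Chen ∩ Zheng ∩ Sven: 13:15–13:30, 16:15–16:30.
Common window lengths: 15, 15 min; longest is 15.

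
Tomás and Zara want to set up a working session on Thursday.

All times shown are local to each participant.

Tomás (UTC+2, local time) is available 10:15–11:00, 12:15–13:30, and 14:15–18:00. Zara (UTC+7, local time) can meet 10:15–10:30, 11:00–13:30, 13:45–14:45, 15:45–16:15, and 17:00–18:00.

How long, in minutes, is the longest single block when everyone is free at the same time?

Tomás → UTC: 08:15–09:00, 10:15–11:30, 12:15–16:00.
Zara → UTC: 03:15–03:30, 04:00–06:30, 06:45–07:45, 08:45–09:15, 10:00–11:00.
Tomás ∩ Zara: 08:45–09:00, 10:15–11:00.
Common window lengths: 15, 45 min; longest is 45.

45 minutes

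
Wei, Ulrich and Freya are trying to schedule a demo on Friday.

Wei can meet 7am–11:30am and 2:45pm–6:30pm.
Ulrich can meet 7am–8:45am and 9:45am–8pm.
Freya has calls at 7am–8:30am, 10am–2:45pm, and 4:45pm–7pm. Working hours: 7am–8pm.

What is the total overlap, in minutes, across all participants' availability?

Freya free within 07:00–20:00: 08:30–10:00, 14:45–16:45, 19:00–20:00.
Wei ∩ Ulrich: 07:00–08:45, 09:45–11:30, 14:45–18:30.
Wei ∩ Ulrich ∩ Freya: 08:30–08:45, 09:45–10:00, 14:45–16:45.
Total common minutes: 15 + 15 + 120 = 150.

150 minutes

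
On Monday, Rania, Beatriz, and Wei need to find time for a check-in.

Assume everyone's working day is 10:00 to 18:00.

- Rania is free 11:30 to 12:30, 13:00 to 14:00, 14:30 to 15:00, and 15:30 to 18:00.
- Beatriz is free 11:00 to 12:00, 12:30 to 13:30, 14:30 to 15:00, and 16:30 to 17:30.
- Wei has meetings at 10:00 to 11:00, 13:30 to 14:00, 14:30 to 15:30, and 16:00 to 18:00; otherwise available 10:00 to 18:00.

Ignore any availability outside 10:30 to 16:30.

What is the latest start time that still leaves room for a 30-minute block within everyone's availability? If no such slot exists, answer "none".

13:00

Wei free within 10:00–18:00: 11:00–13:30, 14:00–14:30, 15:30–16:00.
Rania ∩ Beatriz: 11:30–12:00, 13:00–13:30, 14:30–15:00, 16:30–17:30.
Rania ∩ Beatriz ∩ Wei: 11:30–12:00, 13:00–13:30.
Restricted to 10:30–16:30: 11:30–12:00, 13:00–13:30.
Windows ≥ 30 min: 11:30–12:00, 13:00–13:30.
Latest start in the last window 13:00–13:30 is 13:30 − 30 min = 13:00.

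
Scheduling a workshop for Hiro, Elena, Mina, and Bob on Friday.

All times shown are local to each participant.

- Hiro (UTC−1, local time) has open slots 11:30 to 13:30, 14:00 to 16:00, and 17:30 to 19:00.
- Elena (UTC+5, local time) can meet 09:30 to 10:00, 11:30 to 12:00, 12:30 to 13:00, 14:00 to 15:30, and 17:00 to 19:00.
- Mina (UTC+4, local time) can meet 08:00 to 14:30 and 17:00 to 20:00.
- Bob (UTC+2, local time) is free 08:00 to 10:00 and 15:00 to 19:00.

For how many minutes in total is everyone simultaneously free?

Hiro → UTC: 12:30–14:30, 15:00–17:00, 18:30–20:00.
Elena → UTC: 04:30–05:00, 06:30–07:00, 07:30–08:00, 09:00–10:30, 12:00–14:00.
Mina → UTC: 04:00–10:30, 13:00–16:00.
Bob → UTC: 06:00–08:00, 13:00–17:00.
Hiro ∩ Elena: 12:30–14:00.
Hiro ∩ Elena ∩ Mina: 13:00–14:00.
Hiro ∩ Elena ∩ Mina ∩ Bob: 13:00–14:00.
Total common minutes: 60.

60 minutes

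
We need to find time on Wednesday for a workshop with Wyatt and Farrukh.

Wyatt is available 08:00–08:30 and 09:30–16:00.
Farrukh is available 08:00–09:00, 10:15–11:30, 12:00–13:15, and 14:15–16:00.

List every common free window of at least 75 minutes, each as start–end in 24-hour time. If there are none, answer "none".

10:15–11:30, 12:00–13:15, 14:15–16:00

Wyatt ∩ Farrukh: 08:00–08:30, 10:15–11:30, 12:00–13:15, 14:15–16:00.
Windows ≥ 75 min: 10:15–11:30, 12:00–13:15, 14:15–16:00.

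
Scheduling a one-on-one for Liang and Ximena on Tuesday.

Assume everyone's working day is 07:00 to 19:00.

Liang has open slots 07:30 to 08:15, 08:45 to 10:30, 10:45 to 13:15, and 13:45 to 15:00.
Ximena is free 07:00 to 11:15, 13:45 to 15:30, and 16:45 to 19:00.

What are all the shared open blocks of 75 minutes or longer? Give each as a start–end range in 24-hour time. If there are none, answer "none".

Liang ∩ Ximena: 07:30–08:15, 08:45–10:30, 10:45–11:15, 13:45–15:00.
Windows ≥ 75 min: 08:45–10:30, 13:45–15:00.

08:45–10:30, 13:45–15:00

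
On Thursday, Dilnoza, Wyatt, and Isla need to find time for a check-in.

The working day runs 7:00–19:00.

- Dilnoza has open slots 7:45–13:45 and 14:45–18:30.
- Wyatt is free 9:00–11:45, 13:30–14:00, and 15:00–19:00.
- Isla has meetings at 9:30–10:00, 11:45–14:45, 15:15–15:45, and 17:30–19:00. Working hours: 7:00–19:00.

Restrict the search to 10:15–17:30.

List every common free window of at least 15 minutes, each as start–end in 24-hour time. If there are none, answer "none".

Isla free within 07:00–19:00: 07:00–09:30, 10:00–11:45, 14:45–15:15, 15:45–17:30.
Dilnoza ∩ Wyatt: 09:00–11:45, 13:30–13:45, 15:00–18:30.
Dilnoza ∩ Wyatt ∩ Isla: 09:00–09:30, 10:00–11:45, 15:00–15:15, 15:45–17:30.
Restricted to 10:15–17:30: 10:15–11:45, 15:00–15:15, 15:45–17:30.
Windows ≥ 15 min: 10:15–11:45, 15:00–15:15, 15:45–17:30.

10:15–11:45, 15:00–15:15, 15:45–17:30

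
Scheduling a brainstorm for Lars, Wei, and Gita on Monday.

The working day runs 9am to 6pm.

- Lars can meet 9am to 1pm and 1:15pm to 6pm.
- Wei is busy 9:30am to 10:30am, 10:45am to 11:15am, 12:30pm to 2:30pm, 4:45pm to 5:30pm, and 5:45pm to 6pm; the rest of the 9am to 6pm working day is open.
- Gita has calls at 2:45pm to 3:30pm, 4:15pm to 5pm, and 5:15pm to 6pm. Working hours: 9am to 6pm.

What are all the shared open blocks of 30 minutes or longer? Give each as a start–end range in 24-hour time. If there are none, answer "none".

09:00–09:30, 11:15–12:30, 15:30–16:15

Wei free within 09:00–18:00: 09:00–09:30, 10:30–10:45, 11:15–12:30, 14:30–16:45, 17:30–17:45.
Gita free within 09:00–18:00: 09:00–14:45, 15:30–16:15, 17:00–17:15.
Lars ∩ Wei: 09:00–09:30, 10:30–10:45, 11:15–12:30, 14:30–16:45, 17:30–17:45.
Lars ∩ Wei ∩ Gita: 09:00–09:30, 10:30–10:45, 11:15–12:30, 14:30–14:45, 15:30–16:15.
Windows ≥ 30 min: 09:00–09:30, 11:15–12:30, 15:30–16:15.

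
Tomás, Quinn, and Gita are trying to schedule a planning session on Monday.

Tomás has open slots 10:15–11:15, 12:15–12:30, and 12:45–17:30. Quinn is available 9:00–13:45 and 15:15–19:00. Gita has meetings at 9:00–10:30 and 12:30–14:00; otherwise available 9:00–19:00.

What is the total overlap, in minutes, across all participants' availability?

195 minutes

Gita free within 09:00–19:00: 10:30–12:30, 14:00–19:00.
Tomás ∩ Quinn: 10:15–11:15, 12:15–12:30, 12:45–13:45, 15:15–17:30.
Tomás ∩ Quinn ∩ Gita: 10:30–11:15, 12:15–12:30, 15:15–17:30.
Total common minutes: 45 + 15 + 135 = 195.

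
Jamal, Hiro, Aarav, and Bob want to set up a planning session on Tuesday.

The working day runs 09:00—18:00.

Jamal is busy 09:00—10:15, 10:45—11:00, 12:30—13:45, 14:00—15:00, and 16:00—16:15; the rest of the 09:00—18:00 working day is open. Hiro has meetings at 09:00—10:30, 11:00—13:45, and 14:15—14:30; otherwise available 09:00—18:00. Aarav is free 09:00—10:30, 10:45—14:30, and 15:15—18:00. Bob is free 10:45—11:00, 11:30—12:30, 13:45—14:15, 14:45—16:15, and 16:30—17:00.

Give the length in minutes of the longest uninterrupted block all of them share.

45 minutes

Jamal free within 09:00–18:00: 10:15–10:45, 11:00–12:30, 13:45–14:00, 15:00–16:00, 16:15–18:00.
Hiro free within 09:00–18:00: 10:30–11:00, 13:45–14:15, 14:30–18:00.
Jamal ∩ Hiro: 10:30–10:45, 13:45–14:00, 15:00–16:00, 16:15–18:00.
Jamal ∩ Hiro ∩ Aarav: 13:45–14:00, 15:15–16:00, 16:15–18:00.
Jamal ∩ Hiro ∩ Aarav ∩ Bob: 13:45–14:00, 15:15–16:00, 16:30–17:00.
Common window lengths: 15, 45, 30 min; longest is 45.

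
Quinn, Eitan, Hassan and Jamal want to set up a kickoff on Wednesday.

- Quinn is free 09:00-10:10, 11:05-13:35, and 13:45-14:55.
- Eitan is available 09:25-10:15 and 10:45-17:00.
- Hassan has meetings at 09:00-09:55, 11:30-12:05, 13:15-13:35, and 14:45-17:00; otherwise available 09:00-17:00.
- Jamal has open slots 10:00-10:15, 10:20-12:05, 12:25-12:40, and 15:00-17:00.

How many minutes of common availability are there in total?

Hassan free within 09:00–17:00: 09:55–11:30, 12:05–13:15, 13:35–14:45.
Quinn ∩ Eitan: 09:25–10:10, 11:05–13:35, 13:45–14:55.
Quinn ∩ Eitan ∩ Hassan: 09:55–10:10, 11:05–11:30, 12:05–13:15, 13:45–14:45.
Quinn ∩ Eitan ∩ Hassan ∩ Jamal: 10:00–10:10, 11:05–11:30, 12:25–12:40.
Total common minutes: 10 + 25 + 15 = 50.

50 minutes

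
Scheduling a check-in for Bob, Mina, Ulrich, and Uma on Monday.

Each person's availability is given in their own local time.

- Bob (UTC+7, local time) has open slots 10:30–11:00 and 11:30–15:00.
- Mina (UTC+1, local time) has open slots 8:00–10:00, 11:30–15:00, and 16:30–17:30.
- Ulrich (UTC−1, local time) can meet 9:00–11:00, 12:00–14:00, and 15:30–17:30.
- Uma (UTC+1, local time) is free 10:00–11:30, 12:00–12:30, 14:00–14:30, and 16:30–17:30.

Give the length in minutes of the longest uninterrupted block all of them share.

0 minutes

Bob → UTC: 03:30–04:00, 04:30–08:00.
Mina → UTC: 07:00–09:00, 10:30–14:00, 15:30–16:30.
Ulrich → UTC: 10:00–12:00, 13:00–15:00, 16:30–18:30.
Uma → UTC: 09:00–10:30, 11:00–11:30, 13:00–13:30, 15:30–16:30.
Bob ∩ Mina: 07:00–08:00.
Bob ∩ Mina ∩ Ulrich: (none).
Bob ∩ Mina ∩ Ulrich ∩ Uma: (none).
No common window.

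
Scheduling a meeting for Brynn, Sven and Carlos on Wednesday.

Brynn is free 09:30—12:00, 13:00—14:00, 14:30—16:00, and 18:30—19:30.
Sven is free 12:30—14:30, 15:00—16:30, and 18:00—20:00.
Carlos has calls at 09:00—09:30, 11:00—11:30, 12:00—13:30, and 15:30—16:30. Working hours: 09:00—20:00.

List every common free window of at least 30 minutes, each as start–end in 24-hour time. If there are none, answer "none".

13:30–14:00, 15:00–15:30, 18:30–19:30

Carlos free within 09:00–20:00: 09:30–11:00, 11:30–12:00, 13:30–15:30, 16:30–20:00.
Brynn ∩ Sven: 13:00–14:00, 15:00–16:00, 18:30–19:30.
Brynn ∩ Sven ∩ Carlos: 13:30–14:00, 15:00–15:30, 18:30–19:30.
Windows ≥ 30 min: 13:30–14:00, 15:00–15:30, 18:30–19:30.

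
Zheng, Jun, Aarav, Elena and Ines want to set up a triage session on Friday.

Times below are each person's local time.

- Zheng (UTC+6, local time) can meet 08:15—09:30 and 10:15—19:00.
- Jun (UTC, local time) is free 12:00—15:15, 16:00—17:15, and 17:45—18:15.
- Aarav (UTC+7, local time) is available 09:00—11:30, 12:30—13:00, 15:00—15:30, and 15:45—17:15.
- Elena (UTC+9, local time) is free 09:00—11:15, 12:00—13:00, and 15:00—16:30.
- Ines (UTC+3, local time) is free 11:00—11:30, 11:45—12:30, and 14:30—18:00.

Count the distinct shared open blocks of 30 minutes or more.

Zheng → UTC: 02:15–03:30, 04:15–13:00.
Jun → UTC: 12:00–15:15, 16:00–17:15, 17:45–18:15.
Aarav → UTC: 02:00–04:30, 05:30–06:00, 08:00–08:30, 08:45–10:15.
Elena → UTC: 00:00–02:15, 03:00–04:00, 06:00–07:30.
Ines → UTC: 08:00–08:30, 08:45–09:30, 11:30–15:00.
Zheng ∩ Jun: 12:00–13:00.
Zheng ∩ Jun ∩ Aarav: (none).
Zheng ∩ Jun ∩ Aarav ∩ Elena: (none).
Zheng ∩ Jun ∩ Aarav ∩ Elena ∩ Ines: (none).
Windows ≥ 30 min: (none).
That's 0 windows.

0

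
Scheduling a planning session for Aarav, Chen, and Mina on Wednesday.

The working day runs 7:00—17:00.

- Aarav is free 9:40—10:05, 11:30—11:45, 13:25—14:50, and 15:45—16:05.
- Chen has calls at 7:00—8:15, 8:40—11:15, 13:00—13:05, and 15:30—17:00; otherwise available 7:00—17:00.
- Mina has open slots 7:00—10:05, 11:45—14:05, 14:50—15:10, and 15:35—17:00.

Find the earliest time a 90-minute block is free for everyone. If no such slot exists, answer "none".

none

Chen free within 07:00–17:00: 08:15–08:40, 11:15–13:00, 13:05–15:30.
Aarav ∩ Chen: 11:30–11:45, 13:25–14:50.
Aarav ∩ Chen ∩ Mina: 13:25–14:05.
Windows ≥ 90 min: (none).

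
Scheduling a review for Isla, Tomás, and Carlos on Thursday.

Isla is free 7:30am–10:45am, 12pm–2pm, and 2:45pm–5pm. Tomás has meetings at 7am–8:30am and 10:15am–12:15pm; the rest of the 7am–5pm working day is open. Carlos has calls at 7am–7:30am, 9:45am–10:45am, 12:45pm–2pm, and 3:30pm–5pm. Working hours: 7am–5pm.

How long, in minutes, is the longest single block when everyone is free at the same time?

Tomás free within 07:00–17:00: 08:30–10:15, 12:15–17:00.
Carlos free within 07:00–17:00: 07:30–09:45, 10:45–12:45, 14:00–15:30.
Isla ∩ Tomás: 08:30–10:15, 12:15–14:00, 14:45–17:00.
Isla ∩ Tomás ∩ Carlos: 08:30–09:45, 12:15–12:45, 14:45–15:30.
Common window lengths: 75, 30, 45 min; longest is 75.

75 minutes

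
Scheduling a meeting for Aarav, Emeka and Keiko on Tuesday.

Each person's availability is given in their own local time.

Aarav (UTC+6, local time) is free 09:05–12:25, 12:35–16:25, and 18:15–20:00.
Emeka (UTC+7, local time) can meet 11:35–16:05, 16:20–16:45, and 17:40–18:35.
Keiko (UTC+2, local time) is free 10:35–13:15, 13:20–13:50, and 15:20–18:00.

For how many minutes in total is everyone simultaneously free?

55 minutes

Aarav → UTC: 03:05–06:25, 06:35–10:25, 12:15–14:00.
Emeka → UTC: 04:35–09:05, 09:20–09:45, 10:40–11:35.
Keiko → UTC: 08:35–11:15, 11:20–11:50, 13:20–16:00.
Aarav ∩ Emeka: 04:35–06:25, 06:35–09:05, 09:20–09:45.
Aarav ∩ Emeka ∩ Keiko: 08:35–09:05, 09:20–09:45.
Total common minutes: 30 + 25 = 55.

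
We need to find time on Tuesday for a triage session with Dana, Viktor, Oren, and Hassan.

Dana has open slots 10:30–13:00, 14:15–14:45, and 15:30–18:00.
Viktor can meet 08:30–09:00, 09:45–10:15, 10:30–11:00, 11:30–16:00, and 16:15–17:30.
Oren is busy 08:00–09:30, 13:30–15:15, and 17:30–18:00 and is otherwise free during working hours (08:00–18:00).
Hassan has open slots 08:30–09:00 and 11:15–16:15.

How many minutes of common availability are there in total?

Oren free within 08:00–18:00: 09:30–13:30, 15:15–17:30.
Dana ∩ Viktor: 10:30–11:00, 11:30–13:00, 14:15–14:45, 15:30–16:00, 16:15–17:30.
Dana ∩ Viktor ∩ Oren: 10:30–11:00, 11:30–13:00, 15:30–16:00, 16:15–17:30.
Dana ∩ Viktor ∩ Oren ∩ Hassan: 11:30–13:00, 15:30–16:00.
Total common minutes: 90 + 30 = 120.

120 minutes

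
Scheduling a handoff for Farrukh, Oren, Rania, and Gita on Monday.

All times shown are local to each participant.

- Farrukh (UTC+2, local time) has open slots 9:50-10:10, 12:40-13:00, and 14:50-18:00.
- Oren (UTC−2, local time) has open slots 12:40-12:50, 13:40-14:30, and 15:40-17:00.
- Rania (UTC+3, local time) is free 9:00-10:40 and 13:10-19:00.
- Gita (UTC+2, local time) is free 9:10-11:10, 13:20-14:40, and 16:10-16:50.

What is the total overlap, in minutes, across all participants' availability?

Farrukh → UTC: 07:50–08:10, 10:40–11:00, 12:50–16:00.
Oren → UTC: 14:40–14:50, 15:40–16:30, 17:40–19:00.
Rania → UTC: 06:00–07:40, 10:10–16:00.
Gita → UTC: 07:10–09:10, 11:20–12:40, 14:10–14:50.
Farrukh ∩ Oren: 14:40–14:50, 15:40–16:00.
Farrukh ∩ Oren ∩ Rania: 14:40–14:50, 15:40–16:00.
Farrukh ∩ Oren ∩ Rania ∩ Gita: 14:40–14:50.
Total common minutes: 10.

10 minutes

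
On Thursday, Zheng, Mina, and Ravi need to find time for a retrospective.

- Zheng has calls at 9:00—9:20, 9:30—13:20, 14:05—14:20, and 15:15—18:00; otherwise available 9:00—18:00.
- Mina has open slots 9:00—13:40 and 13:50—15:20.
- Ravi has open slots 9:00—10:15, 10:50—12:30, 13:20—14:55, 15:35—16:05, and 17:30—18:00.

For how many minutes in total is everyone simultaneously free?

Zheng free within 09:00–18:00: 09:20–09:30, 13:20–14:05, 14:20–15:15.
Zheng ∩ Mina: 09:20–09:30, 13:20–13:40, 13:50–14:05, 14:20–15:15.
Zheng ∩ Mina ∩ Ravi: 09:20–09:30, 13:20–13:40, 13:50–14:05, 14:20–14:55.
Total common minutes: 10 + 20 + 15 + 35 = 80.

80 minutes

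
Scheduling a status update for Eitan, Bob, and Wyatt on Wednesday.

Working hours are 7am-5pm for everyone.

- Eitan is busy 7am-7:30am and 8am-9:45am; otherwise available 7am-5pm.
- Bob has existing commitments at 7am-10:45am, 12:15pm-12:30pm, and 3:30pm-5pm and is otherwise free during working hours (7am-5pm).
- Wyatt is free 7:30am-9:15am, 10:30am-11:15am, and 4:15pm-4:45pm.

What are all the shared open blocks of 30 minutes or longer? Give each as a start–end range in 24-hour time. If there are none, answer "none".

Eitan free within 07:00–17:00: 07:30–08:00, 09:45–17:00.
Bob free within 07:00–17:00: 10:45–12:15, 12:30–15:30.
Eitan ∩ Bob: 10:45–12:15, 12:30–15:30.
Eitan ∩ Bob ∩ Wyatt: 10:45–11:15.
Windows ≥ 30 min: 10:45–11:15.

10:45–11:15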